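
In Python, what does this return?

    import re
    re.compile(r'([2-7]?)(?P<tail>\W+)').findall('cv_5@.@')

Pattern: optionally a character in [2-7] (captured); then one or more of a non-word character (captured as 'tail').
Scanning left to right: at [3:7] match '5@.@', groups = ('5', '@.@').
Multiple groups make `findall` return tuples — one 2-tuple for the one match.

[('5', '@.@')]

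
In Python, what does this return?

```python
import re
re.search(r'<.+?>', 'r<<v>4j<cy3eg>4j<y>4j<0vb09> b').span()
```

(1, 5)

A `+?`/`*?`/`{m,n}?` starts at its minimum and grows only as far as needed for what follows to match.
The match spans [1:5] → '<<v>'.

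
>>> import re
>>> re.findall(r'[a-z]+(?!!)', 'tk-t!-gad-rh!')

['tk', 'gad', 'r']

A negative assertion filters positions out without eating any characters.
With no groups in the pattern, `findall` gives back each whole match — 3 here.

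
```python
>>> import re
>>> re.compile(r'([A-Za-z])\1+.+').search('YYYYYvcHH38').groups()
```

The match spans [0:11] → 'YYYYYvcHH38'.
Captured: group 1 = 'Y'.

('Y',)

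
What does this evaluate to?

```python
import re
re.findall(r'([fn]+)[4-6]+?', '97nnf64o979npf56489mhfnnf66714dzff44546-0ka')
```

With a single group, `findall` returns only what that group captured — 4 items.

['nnf', 'f', 'fnnf', 'ff']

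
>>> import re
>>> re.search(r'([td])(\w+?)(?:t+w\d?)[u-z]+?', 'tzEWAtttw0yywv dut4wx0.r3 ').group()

With the lazy modifier that quantifier settles for the fewest repetitions that let the rest of the pattern succeed (the atoms after it are unaffected and can still be greedy).
The match spans [0:11] → 'tzEWAtttw0y'.

'tzEWAtttw0y'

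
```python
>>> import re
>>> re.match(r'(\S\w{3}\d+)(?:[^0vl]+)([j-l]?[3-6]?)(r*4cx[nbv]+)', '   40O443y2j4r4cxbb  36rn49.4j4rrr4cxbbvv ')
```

None

`re.match` won't scan ahead — the pattern has to work from the very first character.
Here position 0 doesn't satisfy it, so the call returns None.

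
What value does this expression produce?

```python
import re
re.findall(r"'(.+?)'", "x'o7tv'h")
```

Scanning left to right: at [1:7] match "'o7tv'", group 1 = 'o7tv'.
`findall` collects group 1 from the one match (1 total).

['o7tv']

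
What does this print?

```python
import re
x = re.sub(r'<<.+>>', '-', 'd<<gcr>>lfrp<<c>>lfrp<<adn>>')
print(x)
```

`sub` substitutes '-' at each match site.

d-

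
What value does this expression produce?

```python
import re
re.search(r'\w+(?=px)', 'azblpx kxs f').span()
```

The positive lookaround only admits positions where the adjacent text matches; those characters stay outside the span.
The match spans [0:4] → 'azbl'.

(0, 4)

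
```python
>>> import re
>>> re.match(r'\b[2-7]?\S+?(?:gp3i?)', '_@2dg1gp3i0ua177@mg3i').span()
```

With `match`, the pattern is implicitly anchored at the beginning.
The match spans [0:10] → '_@2dg1gp3i'.

(0, 10)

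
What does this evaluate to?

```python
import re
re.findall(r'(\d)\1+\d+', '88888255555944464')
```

The backreference `\1` re-matches whatever the first group consumed, character for character.
`findall` collects group 1 from the one match (1 total).

['8']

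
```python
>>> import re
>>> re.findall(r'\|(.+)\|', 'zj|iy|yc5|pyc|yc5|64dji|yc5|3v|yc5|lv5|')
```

Walking the string: at [2:39] match '|iy|yc5|pyc|yc5|64dji|yc5|3v|yc5|lv5|', group 1 = 'iy|yc5|pyc|yc5|64dji|yc5|3v|yc5|lv5'.
Because there's exactly one group, `findall` drops the full match and keeps group 1 from the one hit.

['iy|yc5|pyc|yc5|64dji|yc5|3v|yc5|lv5']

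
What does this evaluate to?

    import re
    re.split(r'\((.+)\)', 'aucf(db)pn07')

['aucf', 'db', 'pn07']

Matches to split on: at [4:8] → '(db)'.
Because the pattern has a capturing group, `split` also inserts each captured text between the pieces.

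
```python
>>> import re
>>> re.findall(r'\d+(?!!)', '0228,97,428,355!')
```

The negative lookahead/lookbehind blocks any match where the forbidden context is present.
Since nothing is captured, `findall` lists the 4 matched substrings directly.

['0228', '97', '428', '35']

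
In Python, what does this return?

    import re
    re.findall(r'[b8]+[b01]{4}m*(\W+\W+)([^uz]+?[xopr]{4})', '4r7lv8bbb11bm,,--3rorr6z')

[(',,--', '3rorr')]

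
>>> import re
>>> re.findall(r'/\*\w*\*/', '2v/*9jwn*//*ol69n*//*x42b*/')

Scanning left to right: at [2:10] → '/*9jwn*/'; at [10:19] → '/*ol69n*/'; at [19:27] → '/*x42b*/'.
`findall` yields the raw match text (3 of them) because the pattern has no groups.

['/*9jwn*/', '/*ol69n*/', '/*x42b*/']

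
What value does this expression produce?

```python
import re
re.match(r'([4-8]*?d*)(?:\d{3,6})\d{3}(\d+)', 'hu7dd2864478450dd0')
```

None

`re.match` won't scan ahead — the pattern has to work from the very first character.
Here the string doesn't start with a match, so the call returns None.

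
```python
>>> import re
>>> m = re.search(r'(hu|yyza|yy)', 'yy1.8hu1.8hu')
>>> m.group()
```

The match spans [0:2] → 'yy'.

'yy'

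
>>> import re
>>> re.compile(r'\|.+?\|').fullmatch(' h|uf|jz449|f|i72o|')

For `fullmatch`, every character of the input must be accounted for by the pattern.
Here the pattern can't cover the whole string, so the call returns None.

None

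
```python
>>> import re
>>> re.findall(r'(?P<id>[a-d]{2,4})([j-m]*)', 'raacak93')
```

[('aaca', 'k')]

The pattern matches 2 to 4 of a character in [a-d] (captured as 'id'); then zero or more of a character in [j-m] (captured).
`findall` packs the 2 group values into a tuple for every match.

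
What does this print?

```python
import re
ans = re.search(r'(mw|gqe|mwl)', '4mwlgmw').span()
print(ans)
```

(1, 3)

Alternation tries branches left to right and keeps the first one that lets the overall match succeed at that position.
Unlike `match`, `search` isn't anchored — it looks for the pattern anywhere in the string.
The match spans [1:3] → 'mw'.
Captured: group 1 = 'mw'.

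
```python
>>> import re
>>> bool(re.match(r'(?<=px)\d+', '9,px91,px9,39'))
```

The positive lookaround only admits positions where the adjacent text matches; those characters stay outside the span.
`match` is anchored at position 0; if the pattern doesn't fit there, it returns None.
Here the string doesn't start with a match, so the call returns None, and `bool(None)` is False.

False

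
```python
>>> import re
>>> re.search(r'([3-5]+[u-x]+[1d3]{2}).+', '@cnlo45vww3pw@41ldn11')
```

Here nothing in the string fits, so the call returns None.

None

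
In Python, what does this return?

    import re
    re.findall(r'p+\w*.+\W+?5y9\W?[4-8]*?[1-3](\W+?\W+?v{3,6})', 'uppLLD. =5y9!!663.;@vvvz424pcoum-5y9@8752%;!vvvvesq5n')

['%;!vvvv']

This matches one or more of the literal 'p', then zero or more of a word character; then one or more of any character, then one or more of a non-word character (lazy), then the literal '5y9'; then optionally a non-word character, then zero or more of a character in [4-8] (lazy), then a character in [1-3]; then one or more of a non-word character (lazy), then one or more of a non-word character (lazy), then 3 to 6 of the literal 'v' (captured).
Scanning left to right: at [1:48] match 'ppLLD. =5y9!!663.;@vvvz424pcoum-5y9@8752%;!vvvv', group 1 = '%;!vvvv'.
One capturing group, so `findall` returns just the captured substring from the one match — 1 in all.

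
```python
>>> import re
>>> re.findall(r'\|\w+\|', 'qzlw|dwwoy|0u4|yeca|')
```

['|dwwoy|', '|yeca|']

`findall` yields the raw match text (2 of them) because the pattern has no groups.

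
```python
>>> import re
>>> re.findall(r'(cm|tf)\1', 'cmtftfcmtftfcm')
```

['tf', 'tf']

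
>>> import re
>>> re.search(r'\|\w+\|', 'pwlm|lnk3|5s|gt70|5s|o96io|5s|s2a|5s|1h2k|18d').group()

'|lnk3|'

`search` walks the string left to right and returns the first match it finds.
The match spans [4:10] → '|lnk3|'.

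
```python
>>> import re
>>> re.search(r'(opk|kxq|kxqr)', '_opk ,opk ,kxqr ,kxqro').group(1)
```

Unlike `match`, `search` isn't anchored — it looks for the pattern anywhere in the string.
The match spans [1:4] → 'opk'.
Captured: group 1 = 'opk'.

'opk'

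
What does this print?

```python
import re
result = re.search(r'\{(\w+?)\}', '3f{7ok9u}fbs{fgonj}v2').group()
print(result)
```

The match spans [2:9] → '{7ok9u}'.

{7ok9u}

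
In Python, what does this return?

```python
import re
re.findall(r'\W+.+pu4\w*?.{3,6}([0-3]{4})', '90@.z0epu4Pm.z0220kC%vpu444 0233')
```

The pattern matches one or more of a non-word character, then one or more of any character, then the literal 'pu4'; then zero or more of a word character (lazy), then 3 to 6 of any character; then exactly 4 of a character in [0-3] (captured).
With a single group, `findall` returns only what that group captured — 1 item.

['0233']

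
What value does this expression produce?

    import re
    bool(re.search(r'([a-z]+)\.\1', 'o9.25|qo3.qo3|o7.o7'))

After group 1 captures some text, `\1` only succeeds where that same text appears again.
`search` walks the string left to right and returns the first match it finds.
Here nothing in the string fits, so the call returns None, and `bool(None)` is False.

False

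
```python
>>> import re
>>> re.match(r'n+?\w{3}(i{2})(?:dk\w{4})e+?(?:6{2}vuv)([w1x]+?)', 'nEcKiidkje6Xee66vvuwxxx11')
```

Pattern: one or more of a literal 'n' (lazy), then exactly 3 of a word character; then exactly 2 of a literal 'i' (captured); then the literal 'dk', then exactly 4 of a word character (non-capturing group); then one or more of a literal 'e' (lazy); then exactly 2 of the literal '6', then the literal 'vuv' (non-capturing group); then one or more of one of [w1x] (lazy) (captured).
With `match`, the pattern is implicitly anchored at the beginning.
Here position 0 doesn't satisfy it, so the call returns None.

None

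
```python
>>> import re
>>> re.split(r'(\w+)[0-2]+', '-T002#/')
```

['-', 'T00', '#/']

With a capturing group present, the delimiter's captured portion is kept in the result list.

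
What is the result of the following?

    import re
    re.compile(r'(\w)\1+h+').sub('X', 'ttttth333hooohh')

'XXX'

The backreference `\1` re-matches whatever the first group consumed, character for character.
Every occurrence is swapped for 'X'.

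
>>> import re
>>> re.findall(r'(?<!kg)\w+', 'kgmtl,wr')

['kgmtl', 'wr']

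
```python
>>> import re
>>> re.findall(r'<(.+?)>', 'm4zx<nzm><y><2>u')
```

Lazy quantifiers expand one character at a time until the remainder of the pattern can match.
Scanning left to right: at [4:9] match '<nzm>', group 1 = 'nzm'; at [9:12] match '<y>', group 1 = 'y'; at [12:15] match '<2>', group 1 = '2'.
With a single group, `findall` returns only what that group captured — 3 items.

['nzm', 'y', '2']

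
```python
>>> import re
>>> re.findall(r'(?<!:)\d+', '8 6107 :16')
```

['8', '6107', '6']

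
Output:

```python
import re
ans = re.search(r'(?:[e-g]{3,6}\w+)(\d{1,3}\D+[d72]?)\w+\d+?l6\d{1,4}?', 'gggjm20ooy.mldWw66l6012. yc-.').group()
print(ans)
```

The match spans [0:21] → 'gggjm20ooy.mldWw66l60'.

gggjm20ooy.mldWw66l60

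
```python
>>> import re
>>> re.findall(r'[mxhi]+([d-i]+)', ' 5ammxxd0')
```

The pattern matches one or more of one of [mxhi]; then one or more of a character in [d-i] (captured).
Walking the string: at [3:8] match 'mmxxd', group 1 = 'd'.
With a single group, `findall` returns only what that group captured — 1 item.

['d']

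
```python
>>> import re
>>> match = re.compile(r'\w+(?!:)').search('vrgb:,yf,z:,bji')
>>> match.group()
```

`(?!…)`/`(?<!…)` only lets a position through if the neighbouring text does NOT match; no characters are consumed.
`re.search` tries every starting position until one works.
The match spans [0:3] → 'vrg'.

'vrg'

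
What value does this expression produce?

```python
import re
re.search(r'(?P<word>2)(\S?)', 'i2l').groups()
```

('2', 'l')

The match spans [1:3] → '2l'.
Captured: group 1 = '2', group 2 = 'l'.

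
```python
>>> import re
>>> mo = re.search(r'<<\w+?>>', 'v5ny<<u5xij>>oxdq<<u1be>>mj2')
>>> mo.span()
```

(4, 13)

`re.search` scans for the first position where the pattern succeeds.
The match spans [4:13] → '<<u5xij>>'.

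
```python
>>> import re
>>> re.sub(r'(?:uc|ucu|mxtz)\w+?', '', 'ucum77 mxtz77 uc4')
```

Branches in `(...|...)` are attempted left-to-right; the first branch that allows the whole pattern to succeed is taken.
Matches: at [0:3] → 'ucu'; at [7:12] → 'mxtz7'; at [14:17] → 'uc4'.
Every occurrence is swapped for ''.

'm77 7 '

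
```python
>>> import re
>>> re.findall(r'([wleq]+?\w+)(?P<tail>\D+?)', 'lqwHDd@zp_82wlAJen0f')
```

Because the quantifier is non-greedy, it stops expanding at the earliest point where the rest of the pattern can succeed.
With 2 capturing groups, `findall` returns a 2-tuple per match.

[('lqwHDd', '@'), ('wlAJen0', 'f')]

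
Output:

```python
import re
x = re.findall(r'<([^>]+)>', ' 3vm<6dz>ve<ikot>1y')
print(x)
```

['6dz', 'ikot']

Matches: at [4:9] match '<6dz>', group 1 = '6dz'; at [11:17] match '<ikot>', group 1 = 'ikot'.
With a single group, `findall` returns only what that group captured — 2 items.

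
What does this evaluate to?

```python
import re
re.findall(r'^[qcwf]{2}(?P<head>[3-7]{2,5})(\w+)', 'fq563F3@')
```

[('563', 'F3')]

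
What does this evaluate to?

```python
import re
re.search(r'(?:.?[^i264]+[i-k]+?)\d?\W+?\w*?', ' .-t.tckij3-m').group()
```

' .-t.tckij3-'

A `+?`/`*?`/`{m,n}?` starts at its minimum and grows only as far as needed for what follows to match.
The match spans [0:12] → ' .-t.tckij3-'.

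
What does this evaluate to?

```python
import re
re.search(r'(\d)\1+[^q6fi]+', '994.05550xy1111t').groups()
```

The match spans [0:16] → '994.05550xy1111t'.
Captured: group 1 = '9'.

('9',)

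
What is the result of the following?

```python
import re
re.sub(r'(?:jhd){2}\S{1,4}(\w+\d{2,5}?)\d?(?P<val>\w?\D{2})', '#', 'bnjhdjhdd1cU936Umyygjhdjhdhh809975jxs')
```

Pattern: the literal 'jhd' repeated 2 times, then 1 to 4 of a non-whitespace character; then one or more of a word character, then 2 to 5 of a digit (lazy) (captured); then optionally a digit; then optionally a word character, then exactly 2 of a non-digit (captured as 'val').
Matches: at [2:37] → 'jhdjhdd1cU936Umyygjhdjhdhh809975jxs'.
`sub` substitutes '#' at each match site.

'bn#'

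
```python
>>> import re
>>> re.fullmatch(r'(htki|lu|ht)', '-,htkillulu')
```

None

`fullmatch` succeeds only if the pattern covers the string from start to end.
Here there's no way to consume every character, so the call returns None.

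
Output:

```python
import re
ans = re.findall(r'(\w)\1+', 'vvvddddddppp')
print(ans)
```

['v', 'd', 'p']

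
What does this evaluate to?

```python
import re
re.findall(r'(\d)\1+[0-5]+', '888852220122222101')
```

['8']

The backreference `\1` re-matches whatever the first group consumed, character for character.
Matches: at [0:18] match '888852220122222101', group 1 = '8'.
With a single group, `findall` returns only what that group captured — 1 item.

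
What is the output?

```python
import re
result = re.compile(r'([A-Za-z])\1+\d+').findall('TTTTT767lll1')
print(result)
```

A backreference is literal: `\1` must see the identical characters the first group matched.
One capturing group, so `findall` returns just the captured substring from each match — 2 in all.

['T', 'l']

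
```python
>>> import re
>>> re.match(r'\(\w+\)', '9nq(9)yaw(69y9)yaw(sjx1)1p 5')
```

None

`re.match` won't scan ahead — the pattern has to work from the very first character.
Here the string doesn't start with a match, so the call returns None.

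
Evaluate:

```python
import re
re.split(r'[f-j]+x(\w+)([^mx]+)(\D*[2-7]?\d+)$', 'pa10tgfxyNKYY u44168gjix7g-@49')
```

Pattern: one or more of a character in [f-j], then a literal 'x'; then one or more of a word character (captured); then one or more of any character except [mx] (captured); then zero or more of a non-digit, then optionally a character in [2-7], then one or more of a digit (captured); then anchored at the end.
The group in the pattern means `split` returns the separators' captures alongside the pieces.

['pa10tgfxyNKYY u44168', '7g', '-@4', '9', '']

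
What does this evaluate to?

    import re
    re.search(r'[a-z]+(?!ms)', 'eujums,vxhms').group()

`(?!…)`/`(?<!…)` only lets a position through if the neighbouring text does NOT match; no characters are consumed.
The match spans [0:6] → 'eujums'.

'eujums'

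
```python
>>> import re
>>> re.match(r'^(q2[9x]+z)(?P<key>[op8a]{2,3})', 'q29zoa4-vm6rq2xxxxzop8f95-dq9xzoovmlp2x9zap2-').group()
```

`match` is anchored at position 0; if the pattern doesn't fit there, it returns None.
The match spans [0:6] → 'q29zoa'.

'q29zoa'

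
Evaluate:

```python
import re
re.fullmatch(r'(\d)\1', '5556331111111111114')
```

`\1` has to match the exact text group 1 already captured.
`re.fullmatch` is like wrapping the pattern in `^…$` (in single-line mode).
Here the pattern can't cover the whole string, so the call returns None.

None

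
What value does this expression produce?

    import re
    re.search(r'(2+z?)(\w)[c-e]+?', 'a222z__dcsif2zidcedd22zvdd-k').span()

This matches one or more of the literal '2', then optionally a literal 'z' (captured); then a word character (captured); then one or more of a character in [c-e] (lazy).
The match spans [12:16] → '2zid'.

(12, 16)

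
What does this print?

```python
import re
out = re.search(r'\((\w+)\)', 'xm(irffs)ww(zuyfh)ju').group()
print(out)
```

(irffs)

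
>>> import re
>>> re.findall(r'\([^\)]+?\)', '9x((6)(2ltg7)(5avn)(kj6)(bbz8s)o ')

['((6)', '(2ltg7)', '(5avn)', '(kj6)', '(bbz8s)']

With no groups in the pattern, `findall` gives back each whole match — 5 here.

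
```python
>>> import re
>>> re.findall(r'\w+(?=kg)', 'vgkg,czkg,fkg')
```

['vg', 'cz', 'f']

The lookaround is zero-width — it requires the adjacent text to match without consuming it, so the asserted text isn't part of the match.
Matches: at [0:2] → 'vg'; at [5:7] → 'cz'; at [10:11] → 'f'.
With no groups in the pattern, `findall` gives back each whole match — 3 here.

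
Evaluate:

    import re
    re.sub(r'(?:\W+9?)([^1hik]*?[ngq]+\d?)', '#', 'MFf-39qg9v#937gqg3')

Lazy quantifiers expand one character at a time until the remainder of the pattern can match.
`sub` substitutes '#' at each match site.

'MFf#v#'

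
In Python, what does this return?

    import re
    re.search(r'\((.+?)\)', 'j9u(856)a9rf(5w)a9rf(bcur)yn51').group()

With the lazy modifier that quantifier settles for the fewest repetitions that let the rest of the pattern succeed (the atoms after it are unaffected and can still be greedy).
Unlike `match`, `search` isn't anchored — it looks for the pattern anywhere in the string.
The match spans [3:8] → '(856)'.
Captured: group 1 = '856'.

'(856)'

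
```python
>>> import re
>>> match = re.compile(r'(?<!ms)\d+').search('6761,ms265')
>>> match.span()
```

The negative lookahead/lookbehind blocks any match where the forbidden context is present.
Unlike `match`, `search` isn't anchored — it looks for the pattern anywhere in the string.
The match spans [0:4] → '6761'.

(0, 4)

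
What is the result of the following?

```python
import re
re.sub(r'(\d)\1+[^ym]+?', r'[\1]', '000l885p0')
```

The backreference `\1` re-matches whatever the first group consumed, character for character.
Matches: at [0:4] → '000l'; at [4:7] → '885'.
The replacement refers to a captured group, so each match is rewritten using its own captured text.

'[0][8]p0'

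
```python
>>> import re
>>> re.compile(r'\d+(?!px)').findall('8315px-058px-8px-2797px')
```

The negative lookahead/lookbehind blocks any match where the forbidden context is present.
Since nothing is captured, `findall` lists the 3 matched substrings directly.

['831', '05', '279']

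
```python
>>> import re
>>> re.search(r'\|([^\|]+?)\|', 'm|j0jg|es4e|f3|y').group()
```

`re.search` tries every starting position until one works.
The match spans [1:7] → '|j0jg|'.
Captured: group 1 = 'j0jg'.

'|j0jg|'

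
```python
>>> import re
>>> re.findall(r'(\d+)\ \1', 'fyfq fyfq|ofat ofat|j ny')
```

`findall` collects group 1 from each match (0 total).
Nothing in the string satisfies the pattern, so the list is empty.

[]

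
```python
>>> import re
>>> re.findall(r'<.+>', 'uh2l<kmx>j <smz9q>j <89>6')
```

['<kmx>j <smz9q>j <89>']

No capturing groups, so `findall` returns the 1 full match string.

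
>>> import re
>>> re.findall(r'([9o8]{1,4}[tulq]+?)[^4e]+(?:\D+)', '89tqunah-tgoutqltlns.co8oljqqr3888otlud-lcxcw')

['89t']

This matches 1 to 4 of one of [9o8], then one or more of one of [tulq] (lazy) (captured); then one or more of any character except [4e]; then one or more of a non-digit (non-capturing group).
Because the quantifier is non-greedy, it stops expanding at the earliest point where the rest of the pattern can succeed.
Scanning left to right: at [0:45] match '89tqunah-tgoutqltlns.co8oljqqr3888otlud-lcxcw', group 1 = '89t'.
Because there's exactly one group, `findall` drops the full match and keeps group 1 from the one hit.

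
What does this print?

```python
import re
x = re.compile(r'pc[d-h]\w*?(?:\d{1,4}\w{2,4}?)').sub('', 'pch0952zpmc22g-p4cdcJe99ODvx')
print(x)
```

Pattern: the literal 'pc', then a character in [d-h]; then zero or more of a word character (lazy); then 1 to 4 of a digit, then 2 to 4 of a word character (lazy) (non-capturing group).
A non-greedy quantifier consumes as few characters as it can — just enough that the remainder of the pattern still matches from where it stops; whatever follows it matches normally.
Matches: at [0:9] → 'pch0952zp'.
`sub` substitutes '' at each match site.

mc22g-p4cdcJe99ODvx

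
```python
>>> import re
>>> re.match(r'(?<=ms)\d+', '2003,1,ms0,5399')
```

None

Because the assertion is zero-width, the text it checks is not consumed and won't appear in the result.
`re.match` only tries the pattern at the start of the string.
Here position 0 doesn't satisfy it, so the call returns None.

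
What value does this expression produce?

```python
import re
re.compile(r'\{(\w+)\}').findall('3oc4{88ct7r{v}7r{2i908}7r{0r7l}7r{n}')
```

Matches: at [11:14] match '{v}', group 1 = 'v'; at [16:23] match '{2i908}', group 1 = '2i908'; at [25:31] match '{0r7l}', group 1 = '0r7l'; at [33:36] match '{n}', group 1 = 'n'.
`findall` collects group 1 from each match (4 total).

['v', '2i908', '0r7l', 'n']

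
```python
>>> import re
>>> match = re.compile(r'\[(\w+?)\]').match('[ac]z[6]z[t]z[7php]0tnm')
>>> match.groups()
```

('ac',)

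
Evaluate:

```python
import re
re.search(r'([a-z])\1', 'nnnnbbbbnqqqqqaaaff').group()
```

After group 1 captures some text, `\1` only succeeds where that same text appears again.
The match spans [0:2] → 'nn'.

'nn'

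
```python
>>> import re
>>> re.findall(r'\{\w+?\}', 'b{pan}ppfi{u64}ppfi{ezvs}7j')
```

Matches: at [1:6] → '{pan}'; at [10:15] → '{u64}'; at [19:25] → '{ezvs}'.
Since nothing is captured, `findall` lists the 3 matched substrings directly.

['{pan}', '{u64}', '{ezvs}']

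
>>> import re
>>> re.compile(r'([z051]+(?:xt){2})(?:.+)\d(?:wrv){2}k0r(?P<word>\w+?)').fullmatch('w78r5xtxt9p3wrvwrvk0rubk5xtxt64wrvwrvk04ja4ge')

None

Pattern: one or more of one of [z051], then the literal 'xt' repeated 2 times (captured); then one or more of any character (non-capturing group); then a digit, then the literal 'wrv' repeated 2 times, then the literal 'k0r'; then one or more of a word character (lazy) (captured as 'word').
`re.fullmatch` requires the pattern to consume the entire string.
Here the pattern can't cover the whole string, so the call returns None.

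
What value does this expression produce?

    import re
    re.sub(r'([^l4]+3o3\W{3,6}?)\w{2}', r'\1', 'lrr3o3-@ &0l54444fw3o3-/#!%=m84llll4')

'lrr3o3-@ &54444fw3o3-/#!%=4llll4'

Pattern: one or more of any character except [l4], then the literal '3o3', then 3 to 6 of a non-word character (lazy) (captured); then exactly 2 of a word character.
Matches: at [1:12] → 'rr3o3-@ &0l'; at [17:30] → 'fw3o3-/#!%=m8'.
The replacement refers to a captured group, so each match is rewritten using its own captured text.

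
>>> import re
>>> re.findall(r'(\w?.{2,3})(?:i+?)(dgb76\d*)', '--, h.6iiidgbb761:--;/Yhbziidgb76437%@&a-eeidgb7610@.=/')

2 groups means each result is a tuple of 2 captured strings — 2 here.

[('Yhbz', 'dgb76437'), ('a-ee', 'dgb7610')]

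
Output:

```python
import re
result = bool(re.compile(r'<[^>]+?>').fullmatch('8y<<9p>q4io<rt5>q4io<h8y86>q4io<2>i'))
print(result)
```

False

For `fullmatch`, every character of the input must be accounted for by the pattern.
Here the string isn't matched end-to-end, so the call returns None, and `bool(None)` is False.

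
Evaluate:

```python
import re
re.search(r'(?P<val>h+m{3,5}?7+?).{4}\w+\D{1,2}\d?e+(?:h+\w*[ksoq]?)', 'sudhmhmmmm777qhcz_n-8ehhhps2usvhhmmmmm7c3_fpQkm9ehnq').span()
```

Pattern: one or more of the literal 'h', then 3 to 5 of a literal 'm' (lazy), then one or more of a literal '7' (lazy) (captured as 'val'); then exactly 4 of any character, then one or more of a word character, then 1 to 2 of a non-digit; then optionally a digit, then one or more of a literal 'e'; then one or more of the literal 'h', then zero or more of a word character, then optionally one of [ksoq] (non-capturing group).
`search` walks the string left to right and returns the first match it finds.
The match spans [5:52] → 'hmmmm777qhcz_n-8ehhhps2usvhhmmmmm7c3_fpQkm9ehnq'.
Captured: group 1 = 'hmmmm7'.

(5, 52)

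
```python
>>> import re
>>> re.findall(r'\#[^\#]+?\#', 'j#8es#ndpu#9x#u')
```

Walking the string: at [1:6] → '#8es#'; at [10:14] → '#9x#'.
No capturing groups, so `findall` returns the 2 full match strings.

['#8es#', '#9x#']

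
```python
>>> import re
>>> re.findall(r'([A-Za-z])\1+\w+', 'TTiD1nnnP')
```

['T']

The backreference `\1` re-matches whatever the first group consumed, character for character.
Because there's exactly one group, `findall` drops the full match and keeps group 1 from the one hit.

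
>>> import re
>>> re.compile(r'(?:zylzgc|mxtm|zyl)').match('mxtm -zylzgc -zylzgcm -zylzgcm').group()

'mxtm'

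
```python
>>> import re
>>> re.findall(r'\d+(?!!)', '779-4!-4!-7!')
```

['779']

The negative lookaround is zero-width — it rules out positions where the adjacent text would match, without consuming anything.
Scanning left to right: at [0:3] → '779'.
`findall` yields the raw match text (1 of them) because the pattern has no groups.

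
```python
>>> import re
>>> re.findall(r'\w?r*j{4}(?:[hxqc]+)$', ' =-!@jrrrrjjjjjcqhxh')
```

['jjjjjcqhxh']

No capturing groups, so `findall` returns the 1 full match string.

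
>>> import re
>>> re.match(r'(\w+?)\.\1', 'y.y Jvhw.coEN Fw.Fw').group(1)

'y'

The match spans [0:3] → 'y.y'.
Captured: group 1 = 'y'.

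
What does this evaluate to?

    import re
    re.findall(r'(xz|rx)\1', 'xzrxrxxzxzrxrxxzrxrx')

['rx', 'xz', 'rx', 'rx']

After group 1 captures some text, `\1` only succeeds where that same text appears again.
`findall` collects group 1 from each match (4 total).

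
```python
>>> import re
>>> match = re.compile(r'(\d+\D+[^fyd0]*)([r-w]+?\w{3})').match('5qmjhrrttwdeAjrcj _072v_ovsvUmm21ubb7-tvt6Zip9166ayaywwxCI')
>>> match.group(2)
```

'wdeA'

The match spans [0:13] → '5qmjhrrttwdeA'.
Captured: group 1 = '5qmjhrrtt', group 2 = 'wdeA'.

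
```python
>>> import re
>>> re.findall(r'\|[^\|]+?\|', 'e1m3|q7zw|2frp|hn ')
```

['|q7zw|']

Walking the string: at [4:10] → '|q7zw|'.
`findall` yields the raw match text (1 of them) because the pattern has no groups.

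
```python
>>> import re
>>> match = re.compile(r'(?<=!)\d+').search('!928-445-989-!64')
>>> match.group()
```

The `(?=…)`/`(?<=…)` assertion just peeks at neighbouring text; it doesn't advance the match position.
`search` walks the string left to right and returns the first match it finds.
The match spans [1:4] → '928'.

'928'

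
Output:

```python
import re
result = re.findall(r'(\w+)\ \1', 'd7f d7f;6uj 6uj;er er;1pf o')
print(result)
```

['d7f', '6uj', 'er']

`\1` has to match the exact text group 1 already captured.
Walking the string: at [0:7] match 'd7f d7f', group 1 = 'd7f'; at [8:15] match '6uj 6uj', group 1 = '6uj'; at [16:21] match 'er er', group 1 = 'er'.
With a single group, `findall` returns only what that group captured — 3 items.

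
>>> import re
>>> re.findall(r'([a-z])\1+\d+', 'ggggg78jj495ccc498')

['g', 'j', 'c']

`\1` has to match the exact text group 1 already captured.
Matches: at [0:7] match 'ggggg78', group 1 = 'g'; at [7:12] match 'jj495', group 1 = 'j'; at [12:18] match 'ccc498', group 1 = 'c'.
Because there's exactly one group, `findall` drops the full match and keeps group 1 from each hit.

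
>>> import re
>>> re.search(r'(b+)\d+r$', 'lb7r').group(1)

The match spans [1:4] → 'b7r'.
Captured: group 1 = 'b'.

'b'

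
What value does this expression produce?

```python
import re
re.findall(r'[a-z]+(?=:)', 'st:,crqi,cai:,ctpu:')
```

['st', 'cai', 'ctpu']

The positive lookaround only admits positions where the adjacent text matches; those characters stay outside the span.
With no groups in the pattern, `findall` gives back each whole match — 3 here.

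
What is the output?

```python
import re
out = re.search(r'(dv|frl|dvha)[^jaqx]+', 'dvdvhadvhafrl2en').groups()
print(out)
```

`re.search` scans for the first position where the pattern succeeds.
The match spans [0:5] → 'dvdvh'.
Captured: group 1 = 'dv'.

('dv',)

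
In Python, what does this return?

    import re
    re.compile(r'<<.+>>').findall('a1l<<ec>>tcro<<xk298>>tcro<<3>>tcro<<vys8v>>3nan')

Matches: at [3:44] → '<<ec>>tcro<<xk298>>tcro<<3>>tcro<<vys8v>>'.
`findall` yields the raw match text (1 of them) because the pattern has no groups.

['<<ec>>tcro<<xk298>>tcro<<3>>tcro<<vys8v>>']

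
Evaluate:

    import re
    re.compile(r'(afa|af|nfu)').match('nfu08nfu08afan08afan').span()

(0, 3)

`match` is anchored at position 0; if the pattern doesn't fit there, it returns None.
The match spans [0:3] → 'nfu'.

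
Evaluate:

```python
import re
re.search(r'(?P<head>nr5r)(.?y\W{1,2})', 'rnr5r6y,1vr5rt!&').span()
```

(1, 8)

This matches the literal 'nr', then the literal '5r' (captured as 'head'); then optionally any character, then the literal 'y', then 1 to 2 of a non-word character (captured).
Unlike `match`, `search` isn't anchored — it looks for the pattern anywhere in the string.
The match spans [1:8] → 'nr5r6y,'.
Captured: group 1 = 'nr5r', group 2 = '6y,'.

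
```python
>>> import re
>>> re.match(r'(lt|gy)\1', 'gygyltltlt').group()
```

The backreference `\1` re-matches whatever the first group consumed, character for character.
With `match`, the pattern is implicitly anchored at the beginning.
The match spans [0:4] → 'gygy'.
Captured: group 1 = 'gy'.

'gygy'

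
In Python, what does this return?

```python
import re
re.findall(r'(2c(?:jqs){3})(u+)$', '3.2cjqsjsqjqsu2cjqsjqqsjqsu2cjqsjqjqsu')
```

[]

2 groups means each result is a tuple of 2 captured strings — 0 here.
Nothing in the string satisfies the pattern, so the list is empty.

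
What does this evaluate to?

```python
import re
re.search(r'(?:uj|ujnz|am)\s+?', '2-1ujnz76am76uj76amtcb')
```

None

`search` walks the string left to right and returns the first match it finds.
Here the pattern never matches, so the call returns None.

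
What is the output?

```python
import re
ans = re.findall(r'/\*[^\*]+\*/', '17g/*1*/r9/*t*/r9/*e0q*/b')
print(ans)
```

Walking the string: at [3:8] → '/*1*/'; at [10:15] → '/*t*/'; at [17:24] → '/*e0q*/'.
Since nothing is captured, `findall` lists the 3 matched substrings directly.

['/*1*/', '/*t*/', '/*e0q*/']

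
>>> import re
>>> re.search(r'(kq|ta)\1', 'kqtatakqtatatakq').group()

'tata'

`\1` has to match the exact text group 1 already captured.
`re.search` tries every starting position until one works.
The match spans [2:6] → 'tata'.
Captured: group 1 = 'ta'.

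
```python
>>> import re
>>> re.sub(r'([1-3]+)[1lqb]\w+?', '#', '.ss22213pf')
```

'.ss#pf'

This matches one or more of a character in [1-3] (captured); then one of [1lqb], then one or more of a word character (lazy).
Matches: at [3:8] → '22213'.
`sub` substitutes '#' at each match site.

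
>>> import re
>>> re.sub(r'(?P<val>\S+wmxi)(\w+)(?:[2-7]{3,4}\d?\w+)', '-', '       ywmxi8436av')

This matches one or more of a non-whitespace character, then the literal 'wmx', then a literal 'i' (captured as 'val'); then one or more of a word character (captured); then 3 to 4 of a character in [2-7], then optionally a digit, then one or more of a word character (non-capturing group).
Matches: at [7:18] → 'ywmxi8436av'.
Each match is replaced by '-'.

'       -'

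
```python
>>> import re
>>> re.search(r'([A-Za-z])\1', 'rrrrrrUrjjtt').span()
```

`\1` is not a pattern — it's the concrete string captured by group 1, re-applied verbatim.
`re.search` tries every starting position until one works.
The match spans [0:2] → 'rr'.
Captured: group 1 = 'r'.

(0, 2)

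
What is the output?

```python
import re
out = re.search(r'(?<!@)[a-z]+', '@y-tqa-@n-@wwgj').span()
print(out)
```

`(?!…)`/`(?<!…)` only lets a position through if the neighbouring text does NOT match; no characters are consumed.
The match spans [3:6] → 'tqa'.

(3, 6)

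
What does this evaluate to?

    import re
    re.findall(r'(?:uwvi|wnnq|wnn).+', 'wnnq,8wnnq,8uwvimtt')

['wnnq,8wnnq,8uwvimtt']

Since nothing is captured, `findall` lists the 1 matched substring directly.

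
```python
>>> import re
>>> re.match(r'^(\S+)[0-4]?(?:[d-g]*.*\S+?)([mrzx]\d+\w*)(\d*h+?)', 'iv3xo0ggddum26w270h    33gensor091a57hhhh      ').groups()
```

The pattern matches anchored at the start of the string; then one or more of a non-whitespace character (captured); then optionally a character in [0-4]; then zero or more of a character in [d-g], then zero or more of any character, then one or more of a non-whitespace character (lazy) (non-capturing group); then one of [mrzx], then one or more of a digit, then zero or more of a word character (captured); then zero or more of a digit, then one or more of the literal 'h' (lazy) (captured).
`match` is anchored at position 0; if the pattern doesn't fit there, it returns None.
The match spans [0:41] → 'iv3xo0ggddum26w270h    33gensor091a57hhhh'.
Captured: group 1 = 'iv3xo0ggddum26w270h', group 2 = 'r091a57hhh', group 3 = 'h'.

('iv3xo0ggddum26w270h', 'r091a57hhh', 'h')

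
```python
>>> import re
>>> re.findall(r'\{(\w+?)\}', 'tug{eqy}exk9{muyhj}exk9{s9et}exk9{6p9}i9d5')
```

With a single group, `findall` returns only what that group captured — 4 items.

['eqy', 'muyhj', 's9et', '6p9']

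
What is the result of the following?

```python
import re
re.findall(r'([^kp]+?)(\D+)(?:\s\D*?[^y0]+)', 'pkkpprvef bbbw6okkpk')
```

This matches one or more of any character except [kp] (lazy) (captured); then one or more of a non-digit (captured); then whitespace, then zero or more of a non-digit (lazy), then one or more of any character except [y0] (non-capturing group).
Scanning left to right: at [5:20] match 'rvef bbbw6okkpk', groups = ('r', 'vef').
Multiple groups make `findall` return tuples — one 2-tuple for the one match.

[('r', 'vef')]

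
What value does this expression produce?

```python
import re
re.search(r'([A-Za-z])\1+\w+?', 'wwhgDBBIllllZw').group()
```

`\1` has to match the exact text group 1 already captured.
The match spans [0:3] → 'wwh'.

'wwh'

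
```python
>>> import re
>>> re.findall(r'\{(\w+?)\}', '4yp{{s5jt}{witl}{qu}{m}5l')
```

Matches: at [4:10] match '{s5jt}', group 1 = 's5jt'; at [10:16] match '{witl}', group 1 = 'witl'; at [16:20] match '{qu}', group 1 = 'qu'; at [20:23] match '{m}', group 1 = 'm'.
Because there's exactly one group, `findall` drops the full match and keeps group 1 from each hit.

['s5jt', 'witl', 'qu', 'm']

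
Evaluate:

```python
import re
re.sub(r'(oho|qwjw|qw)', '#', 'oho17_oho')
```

Matches: at [0:3] → 'oho'; at [6:9] → 'oho'.
Every occurrence is swapped for '#'.

'#17_#'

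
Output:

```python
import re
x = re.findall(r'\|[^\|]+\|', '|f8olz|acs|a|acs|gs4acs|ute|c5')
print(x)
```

No capturing groups, so `findall` returns the 3 full match strings.

['|f8olz|', '|a|', '|gs4acs|']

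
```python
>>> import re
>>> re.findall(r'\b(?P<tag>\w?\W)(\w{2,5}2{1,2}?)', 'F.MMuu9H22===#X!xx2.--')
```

This matches a word boundary (`\b`, zero-width); then optionally a word character, then a non-word character (captured as 'tag'); then 2 to 5 of a word character, then 1 to 2 of the literal '2' (lazy) (captured).
Matches: at [14:19] match 'X!xx2', groups = ('X!', 'xx2').
With 2 capturing groups, `findall` returns a 2-tuple per match.

[('X!', 'xx2')]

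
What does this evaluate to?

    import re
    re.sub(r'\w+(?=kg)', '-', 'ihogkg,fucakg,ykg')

The positive lookaround only admits positions where the adjacent text matches; those characters stay outside the span.
Matches: at [0:4] → 'ihog'; at [7:11] → 'fuca'; at [14:15] → 'y'.
Every occurrence is swapped for '-'.

'-kg,-kg,-kg'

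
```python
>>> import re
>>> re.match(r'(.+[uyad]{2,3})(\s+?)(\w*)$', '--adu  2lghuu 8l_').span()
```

(0, 17)

The pattern matches one or more of any character, then 2 to 3 of one of [uyad] (captured); then one or more of whitespace (lazy) (captured); then zero or more of a word character (captured); then anchored at the end.
With `match`, the pattern is implicitly anchored at the beginning.
The match spans [0:17] → '--adu  2lghuu 8l_'.
Captured: group 1 = '--adu  2lghuu', group 2 = ' ', group 3 = '8l_'.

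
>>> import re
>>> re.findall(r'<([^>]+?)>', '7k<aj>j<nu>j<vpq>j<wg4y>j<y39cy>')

['aj', 'nu', 'vpq', 'wg4y', 'y39cy']

Scanning left to right: at [2:6] match '<aj>', group 1 = 'aj'; at [7:11] match '<nu>', group 1 = 'nu'; at [12:17] match '<vpq>', group 1 = 'vpq'; at [18:24] match '<wg4y>', group 1 = 'wg4y'; at [25:32] match '<y39cy>', group 1 = 'y39cy'.
With a single group, `findall` returns only what that group captured — 5 items.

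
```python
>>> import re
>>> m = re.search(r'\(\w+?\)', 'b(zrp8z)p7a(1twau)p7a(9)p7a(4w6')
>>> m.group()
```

`re.search` scans for the first position where the pattern succeeds.
The match spans [1:8] → '(zrp8z)'.

'(zrp8z)'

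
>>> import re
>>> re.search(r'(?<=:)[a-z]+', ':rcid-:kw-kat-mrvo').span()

(1, 5)

The positive lookaround only admits positions where the adjacent text matches; those characters stay outside the span.
The match spans [1:5] → 'rcid'.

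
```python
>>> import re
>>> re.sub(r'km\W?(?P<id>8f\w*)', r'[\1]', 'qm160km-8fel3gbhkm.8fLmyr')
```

'qm160[8fel3gbhkm].8fLmyr'

This matches the literal 'km', then optionally a non-word character; then the literal '8f', then zero or more of a word character (captured as 'id').
Matches: at [5:18] → 'km-8fel3gbhkm'.
`\1` in the replacement pulls in group 1's text for each match.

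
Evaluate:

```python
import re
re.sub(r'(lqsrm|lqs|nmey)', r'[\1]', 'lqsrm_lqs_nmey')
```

The regex engine tests alternatives in the order written; an earlier branch that matches wins even if a later one would match more.
The replacement refers to a captured group, so each match is rewritten using its own captured text.

'[lqsrm]_[lqs]_[nmey]'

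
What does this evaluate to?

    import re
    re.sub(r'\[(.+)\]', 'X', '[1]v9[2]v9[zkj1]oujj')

'Xoujj'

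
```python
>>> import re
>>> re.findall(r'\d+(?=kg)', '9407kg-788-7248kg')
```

The positive lookaround only admits positions where the adjacent text matches; those characters stay outside the span.
Walking the string: at [0:4] → '9407'; at [11:15] → '7248'.
With no groups in the pattern, `findall` gives back each whole match — 2 here.

['9407', '7248']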